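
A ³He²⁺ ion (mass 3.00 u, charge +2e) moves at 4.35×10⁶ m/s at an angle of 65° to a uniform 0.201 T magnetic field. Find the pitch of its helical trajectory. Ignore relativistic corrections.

p ≈ 0.894 m

v∥ = v cosθ = 4.35×10⁶·cos65° ≈ 1.838×10⁶ m/s.
T = 2πm/(|q|B) = 2π(4.983×10⁻²⁷)/((3.204×10⁻¹⁹)(0.201)) ≈ 4.862×10⁻⁷ s.
pitch = v∥ T = (1.838×10⁶)(4.862×10⁻⁷) ≈ 0.894 m.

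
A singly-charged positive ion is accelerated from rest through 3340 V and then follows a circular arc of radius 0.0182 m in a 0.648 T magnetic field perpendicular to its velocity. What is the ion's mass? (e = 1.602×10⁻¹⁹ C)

m ≈ 3.34×10⁻²⁷ kg

Combine |q|V = ½mv² and r = mv/(|q|B): eliminate v to get m = qB²r²/(2V).
m = (1.602×10⁻¹⁹)(0.648)²(0.0182)²/(2·3340) ≈ 3.34×10⁻²⁷ kg.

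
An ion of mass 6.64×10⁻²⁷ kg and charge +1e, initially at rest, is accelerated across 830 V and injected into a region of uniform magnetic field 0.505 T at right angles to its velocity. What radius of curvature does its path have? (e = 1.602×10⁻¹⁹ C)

r ≈ 0.0164 m

Acceleration: |q|V = ½mv² ⇒ v = √(2|q|V/m) = √(2·1.602×10⁻¹⁹·830/6.64×10⁻²⁷) ≈ 2.001×10⁵ m/s.
In the field: r = mv/(|q|B) = (6.64×10⁻²⁷)(2.001×10⁵)/((1.602×10⁻¹⁹)(0.505)) ≈ 0.0164 m.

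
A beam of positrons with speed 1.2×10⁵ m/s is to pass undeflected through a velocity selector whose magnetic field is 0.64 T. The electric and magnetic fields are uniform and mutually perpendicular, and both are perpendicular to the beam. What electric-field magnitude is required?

For straight-line motion qE = qvB, so E = vB.
E = 1.2×10⁵ × 0.64 = 7.7×10⁴ V/m.

E = 7.7×10⁴ V/m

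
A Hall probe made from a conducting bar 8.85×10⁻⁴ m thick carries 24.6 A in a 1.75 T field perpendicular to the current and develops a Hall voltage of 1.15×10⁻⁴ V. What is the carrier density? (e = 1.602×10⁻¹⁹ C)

From V_H = IB/(n e t), n = IB/(V_H e t).
n = (24.6)(1.75)/((1.15×10⁻⁴)(1.602×10⁻¹⁹)(8.85×10⁻⁴)) ≈ 2.64×10²⁷ m⁻³.

n ≈ 2.64×10²⁷ m⁻³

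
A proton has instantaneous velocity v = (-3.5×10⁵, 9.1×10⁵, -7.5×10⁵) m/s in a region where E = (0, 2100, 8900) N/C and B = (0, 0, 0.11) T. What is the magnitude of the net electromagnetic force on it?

v×B = (1.00×10⁵, 3.85×10⁴, 0) N/C.
E + v×B = (1.00×10⁵, 4.06×10⁴, 8900) N/C.
F = q(E + v×B) = (1.602×10⁻¹⁹ C)·(1.00×10⁵, 4.06×10⁴, 8900) = (1.60×10⁻¹⁴, 6.50×10⁻¹⁵, 1.43×10⁻¹⁵) N.
|F| = 1.74×10⁻¹⁴ N.

|F| ≈ 1.74×10⁻¹⁴ N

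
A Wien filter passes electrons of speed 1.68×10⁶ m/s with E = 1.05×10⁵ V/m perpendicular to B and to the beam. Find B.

Balance of forces in the selector: qE = qvB ⇒ B = E/v.
B = 1.05×10⁵/1.68×10⁶ = 0.0625 T.

B = 0.0625 T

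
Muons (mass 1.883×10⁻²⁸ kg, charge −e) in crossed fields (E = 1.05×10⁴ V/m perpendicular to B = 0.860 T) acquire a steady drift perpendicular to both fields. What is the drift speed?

In crossed fields the guiding centre drifts at v_d = |E×B|/B² = E/B, independent of charge and mass.
v_d = 1.05×10⁴/0.860 = 1.22×10⁴ m/s.

v_d ≈ 1.22×10⁴ m/s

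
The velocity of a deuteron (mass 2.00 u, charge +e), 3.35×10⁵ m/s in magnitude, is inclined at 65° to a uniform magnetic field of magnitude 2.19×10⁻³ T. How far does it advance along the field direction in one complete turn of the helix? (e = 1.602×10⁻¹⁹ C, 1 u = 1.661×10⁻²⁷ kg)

p ≈ 8.42 m

v∥ = v cosθ = 3.35×10⁵·cos65° ≈ 1.416×10⁵ m/s.
T = 2πm/(|q|B) = 2π(3.322×10⁻²⁷)/((1.602×10⁻¹⁹)(2.19×10⁻³)) ≈ 5.949×10⁻⁵ s.
pitch = v∥ T = (1.416×10⁵)(5.949×10⁻⁵) ≈ 8.42 m.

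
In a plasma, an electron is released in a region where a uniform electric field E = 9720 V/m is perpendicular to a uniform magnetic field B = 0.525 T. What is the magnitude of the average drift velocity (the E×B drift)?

In crossed fields the guiding centre drifts at v_d = |E×B|/B² = E/B, independent of charge and mass.
v_d = 9720/0.525 = 1.85×10⁴ m/s.

v_d ≈ 1.85×10⁴ m/s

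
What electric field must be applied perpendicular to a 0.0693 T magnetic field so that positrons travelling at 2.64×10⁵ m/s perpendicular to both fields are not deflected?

E = 1.83×10⁴ V/m

For straight-line motion qE = qvB, so E = vB.
E = 2.64×10⁵ × 0.0693 = 1.83×10⁴ V/m.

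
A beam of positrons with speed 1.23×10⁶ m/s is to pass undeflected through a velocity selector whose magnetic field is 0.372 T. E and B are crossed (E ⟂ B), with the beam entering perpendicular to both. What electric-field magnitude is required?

E = 4.58×10⁵ V/m

For straight-line motion qE = qvB, so E = vB.
E = 1.23×10⁶ × 0.372 = 4.58×10⁵ V/m.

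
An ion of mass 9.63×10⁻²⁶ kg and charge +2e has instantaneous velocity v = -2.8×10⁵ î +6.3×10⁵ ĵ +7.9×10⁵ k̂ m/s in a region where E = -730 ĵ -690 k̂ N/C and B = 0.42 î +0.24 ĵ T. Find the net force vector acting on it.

v×B = (-1.90×10⁵, 3.32×10⁵, -3.32×10⁵) N/C.
E + v×B = (-1.90×10⁵, 3.31×10⁵, -3.32×10⁵) N/C.
F = q(E + v×B) = (3.204×10⁻¹⁹ C)·(-1.90×10⁵, 3.31×10⁵, -3.32×10⁵) = (-6.07×10⁻¹⁴, 1.06×10⁻¹³, -1.07×10⁻¹³) N.

F ≈ (-6.07×10⁻¹⁴, 1.06×10⁻¹³, -1.07×10⁻¹³) N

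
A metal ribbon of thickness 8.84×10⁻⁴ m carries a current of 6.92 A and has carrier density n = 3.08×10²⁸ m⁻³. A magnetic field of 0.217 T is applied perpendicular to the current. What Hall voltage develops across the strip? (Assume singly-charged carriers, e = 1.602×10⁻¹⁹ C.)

V_H = IB/(n e t).
V_H = (6.92)(0.217)/((3.08×10²⁸)(1.602×10⁻¹⁹)(8.84×10⁻⁴)) ≈ 3.44×10⁻⁷ V.

V_H ≈ 3.44×10⁻⁷ V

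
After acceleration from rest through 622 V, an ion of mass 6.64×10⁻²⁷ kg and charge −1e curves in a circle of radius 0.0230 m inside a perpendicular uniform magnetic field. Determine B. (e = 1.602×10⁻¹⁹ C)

B ≈ 0.312 T

v = √(2|q|V/m) = √(2·1.602×10⁻¹⁹·622/6.64×10⁻²⁷) ≈ 1.732×10⁵ m/s.
B = mv/(|q|r) = (6.64×10⁻²⁷)(1.732×10⁵)/((1.602×10⁻¹⁹)(0.0230)) ≈ 0.312 T.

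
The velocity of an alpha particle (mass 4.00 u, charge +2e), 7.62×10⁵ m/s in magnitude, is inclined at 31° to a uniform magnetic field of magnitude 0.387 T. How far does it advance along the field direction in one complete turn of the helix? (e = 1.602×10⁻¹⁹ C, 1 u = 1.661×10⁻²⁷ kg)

p ≈ 0.220 m

v∥ = v cosθ = 7.62×10⁵·cos31° ≈ 6.532×10⁵ m/s.
T = 2πm/(|q|B) = 2π(6.644×10⁻²⁷)/((3.204×10⁻¹⁹)(0.387)) ≈ 3.367×10⁻⁷ s.
pitch = v∥ T = (6.532×10⁵)(3.367×10⁻⁷) ≈ 0.220 m.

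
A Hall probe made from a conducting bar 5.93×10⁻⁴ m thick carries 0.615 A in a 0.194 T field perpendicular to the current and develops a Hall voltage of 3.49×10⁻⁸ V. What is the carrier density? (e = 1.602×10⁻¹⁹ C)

n ≈ 3.60×10²⁸ m⁻³

From V_H = IB/(n e t), n = IB/(V_H e t).
n = (0.615)(0.194)/((3.49×10⁻⁸)(1.602×10⁻¹⁹)(5.93×10⁻⁴)) ≈ 3.60×10²⁸ m⁻³.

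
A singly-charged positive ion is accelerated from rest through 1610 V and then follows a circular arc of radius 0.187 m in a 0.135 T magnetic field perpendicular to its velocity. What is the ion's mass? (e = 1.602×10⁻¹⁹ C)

m ≈ 3.17×10⁻²⁶ kg

Combine |q|V = ½mv² and r = mv/(|q|B): eliminate v to get m = qB²r²/(2V).
m = (1.602×10⁻¹⁹)(0.135)²(0.187)²/(2·1610) ≈ 3.17×10⁻²⁶ kg.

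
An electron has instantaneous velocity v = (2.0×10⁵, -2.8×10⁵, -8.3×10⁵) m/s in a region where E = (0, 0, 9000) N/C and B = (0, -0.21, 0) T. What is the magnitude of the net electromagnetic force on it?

|F| ≈ 2.84×10⁻¹⁴ N

v×B = (-1.74×10⁵, 0, -4.20×10⁴) N/C.
E + v×B = (-1.74×10⁵, 0, -3.30×10⁴) N/C.
F = q(E + v×B) = (−1.602×10⁻¹⁹ C)·(-1.74×10⁵, 0, -3.30×10⁴) = (2.79×10⁻¹⁴, 0, 5.29×10⁻¹⁵) N.
|F| = 2.84×10⁻¹⁴ N.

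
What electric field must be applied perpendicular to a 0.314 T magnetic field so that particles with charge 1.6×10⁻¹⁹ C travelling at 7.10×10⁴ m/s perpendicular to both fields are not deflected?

E = 2.23×10⁴ V/m

For straight-line motion qE = qvB, so E = vB.
E = 7.10×10⁴ × 0.314 = 2.23×10⁴ V/m.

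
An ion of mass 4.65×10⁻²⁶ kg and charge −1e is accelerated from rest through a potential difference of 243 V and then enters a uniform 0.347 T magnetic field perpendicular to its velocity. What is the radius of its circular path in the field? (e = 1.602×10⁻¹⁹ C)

r ≈ 0.0342 m

Acceleration: |q|V = ½mv² ⇒ v = √(2|q|V/m) = √(2·1.602×10⁻¹⁹·243/4.65×10⁻²⁶) ≈ 4.092×10⁴ m/s.
In the field: r = mv/(|q|B) = (4.65×10⁻²⁶)(4.092×10⁴)/((1.602×10⁻¹⁹)(0.347)) ≈ 0.0342 m.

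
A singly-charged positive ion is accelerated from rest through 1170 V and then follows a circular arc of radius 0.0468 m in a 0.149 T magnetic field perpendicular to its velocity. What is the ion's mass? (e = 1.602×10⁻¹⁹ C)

Combine |q|V = ½mv² and r = mv/(|q|B): eliminate v to get m = qB²r²/(2V).
m = (1.602×10⁻¹⁹)(0.149)²(0.0468)²/(2·1170) ≈ 3.33×10⁻²⁷ kg.

m ≈ 3.33×10⁻²⁷ kg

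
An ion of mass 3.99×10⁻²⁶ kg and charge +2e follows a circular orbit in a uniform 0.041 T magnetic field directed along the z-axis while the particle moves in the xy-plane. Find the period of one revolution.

T ≈ 1.9×10⁻⁵ s

The cyclotron period depends only on m, q, B: T = 2πm/(|q|B).
T = 2π(3.99×10⁻²⁶)/((3.204×10⁻¹⁹)(0.041)) ≈ 1.9×10⁻⁵ s.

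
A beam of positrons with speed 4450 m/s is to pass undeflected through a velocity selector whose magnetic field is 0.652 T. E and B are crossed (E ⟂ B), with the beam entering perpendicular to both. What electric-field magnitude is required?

For straight-line motion qE = qvB, so E = vB.
E = 4450 × 0.652 = 2900 V/m.

E = 2900 V/m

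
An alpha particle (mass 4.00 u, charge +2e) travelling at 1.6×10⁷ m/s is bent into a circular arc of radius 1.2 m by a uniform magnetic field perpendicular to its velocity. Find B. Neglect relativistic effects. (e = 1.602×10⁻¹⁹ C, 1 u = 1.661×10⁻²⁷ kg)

From |q|vB = mv²/r, B = mv/(|q|r).
B = (6.644×10⁻²⁷)(1.6×10⁷)/((3.204×10⁻¹⁹)(1.2)) ≈ 0.28 T.

B ≈ 0.28 T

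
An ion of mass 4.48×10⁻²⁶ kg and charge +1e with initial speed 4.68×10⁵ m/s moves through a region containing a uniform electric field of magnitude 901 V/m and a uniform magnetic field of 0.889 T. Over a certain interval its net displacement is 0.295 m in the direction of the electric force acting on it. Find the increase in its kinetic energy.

The magnetic force is always ⟂ v and does no work; only the electric force changes KE.
ΔKE = F_E · d = |q|E d = (1.602×10⁻¹⁹)(901)(0.295) ≈ 4.26×10⁻¹⁷ J.

ΔKE ≈ 4.26×10⁻¹⁷ J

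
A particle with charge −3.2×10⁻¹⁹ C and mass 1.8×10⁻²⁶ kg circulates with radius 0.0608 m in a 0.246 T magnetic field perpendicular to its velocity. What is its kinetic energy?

KE ≈ 3970 eV

v = |q|Br/m, then KE = ½mv² = (qBr)²/(2m).
v = (3.2×10⁻¹⁹)(0.246)(0.0608)/1.8×10⁻²⁶ ≈ 2.659×10⁵ m/s.
KE = ½(1.8×10⁻²⁶)(2.659×10⁵)² ≈ 6.36×10⁻¹⁶ J = 3970 eV.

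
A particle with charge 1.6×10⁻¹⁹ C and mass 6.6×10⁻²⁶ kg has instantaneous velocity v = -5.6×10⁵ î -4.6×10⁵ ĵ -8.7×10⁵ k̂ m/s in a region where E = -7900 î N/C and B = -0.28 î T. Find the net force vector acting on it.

v×B = (0, 2.44×10⁵, -1.29×10⁵) N/C.
E + v×B = (-7900, 2.44×10⁵, -1.29×10⁵) N/C.
F = q(E + v×B) = (1.6×10⁻¹⁹ C)·(-7900, 2.44×10⁵, -1.29×10⁵) = (-1.26×10⁻¹⁵, 3.90×10⁻¹⁴, -2.06×10⁻¹⁴) N.

F ≈ (-1.26×10⁻¹⁵, 3.90×10⁻¹⁴, -2.06×10⁻¹⁴) N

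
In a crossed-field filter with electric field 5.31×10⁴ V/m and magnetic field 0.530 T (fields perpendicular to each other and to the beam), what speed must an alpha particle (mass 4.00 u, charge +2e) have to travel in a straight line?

Zero net Lorentz force requires |qE| = |q v×B|, i.e. E = vB.
v = E/B = 5.31×10⁴/0.530 = 1.00×10⁵ m/s.

v = 1.00×10⁵ m/s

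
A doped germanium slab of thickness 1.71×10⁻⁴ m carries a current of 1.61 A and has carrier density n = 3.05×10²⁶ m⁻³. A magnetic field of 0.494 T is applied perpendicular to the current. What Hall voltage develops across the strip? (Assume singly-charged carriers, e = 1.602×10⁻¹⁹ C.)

V_H ≈ 9.52×10⁻⁵ V

V_H = IB/(n e t).
V_H = (1.61)(0.494)/((3.05×10²⁶)(1.602×10⁻¹⁹)(1.71×10⁻⁴)) ≈ 9.52×10⁻⁵ V.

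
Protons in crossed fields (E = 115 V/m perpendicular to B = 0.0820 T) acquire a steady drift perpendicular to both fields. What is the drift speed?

The steady drift has the magnetic force balancing the electric force, so v_d = E/B.
v_d = 115/0.0820 = 1400 m/s.

v_d ≈ 1400 m/s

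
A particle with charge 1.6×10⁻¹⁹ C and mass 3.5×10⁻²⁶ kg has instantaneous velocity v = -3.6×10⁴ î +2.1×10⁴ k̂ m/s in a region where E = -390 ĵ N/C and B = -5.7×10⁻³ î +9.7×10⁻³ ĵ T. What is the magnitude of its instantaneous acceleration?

v×B = (-204, -120, -349) N/C.
E + v×B = (-204, -510, -349) N/C.
F = q(E + v×B) = (1.6×10⁻¹⁹ C)·(-204, -510, -349) = (-3.26×10⁻¹⁷, -8.16×10⁻¹⁷, -5.59×10⁻¹⁷) N.
|a| = |F|/m = 1.041×10⁻¹⁶/3.5×10⁻²⁶ ≈ 2.97×10⁹ m/s².

|a| ≈ 2.97×10⁹ m/s²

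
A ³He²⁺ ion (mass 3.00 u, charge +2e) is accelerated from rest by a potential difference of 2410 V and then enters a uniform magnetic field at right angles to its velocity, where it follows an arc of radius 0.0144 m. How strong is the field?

v = √(2|q|V/m) = √(2·3.204×10⁻¹⁹·2410/4.983×10⁻²⁷) ≈ 5.567×10⁵ m/s.
B = mv/(|q|r) = (4.983×10⁻²⁷)(5.567×10⁵)/((3.204×10⁻¹⁹)(0.0144)) ≈ 0.601 T.

B ≈ 0.601 T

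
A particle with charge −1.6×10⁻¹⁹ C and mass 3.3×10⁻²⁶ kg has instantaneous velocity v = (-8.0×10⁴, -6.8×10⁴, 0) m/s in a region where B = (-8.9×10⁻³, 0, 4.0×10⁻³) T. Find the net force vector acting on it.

v×B = (-272, 320, -605) N/C.
F = q v×B = (−1.6×10⁻¹⁹ C)·(-272, 320, -605) = (4.35×10⁻¹⁷, -5.12×10⁻¹⁷, 9.68×10⁻¹⁷) N.

F ≈ (4.35×10⁻¹⁷, -5.12×10⁻¹⁷, 9.68×10⁻¹⁷) N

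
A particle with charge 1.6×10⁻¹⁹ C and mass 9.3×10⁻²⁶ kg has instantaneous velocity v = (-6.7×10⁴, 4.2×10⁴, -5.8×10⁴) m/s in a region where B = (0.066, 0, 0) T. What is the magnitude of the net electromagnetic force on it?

|F| ≈ 7.56×10⁻¹⁶ N

v×B = (0, -3830, -2770) N/C.
F = q v×B = (1.6×10⁻¹⁹ C)·(0, -3830, -2770) = (0, -6.12×10⁻¹⁶, -4.44×10⁻¹⁶) N.
|F| = 7.56×10⁻¹⁶ N.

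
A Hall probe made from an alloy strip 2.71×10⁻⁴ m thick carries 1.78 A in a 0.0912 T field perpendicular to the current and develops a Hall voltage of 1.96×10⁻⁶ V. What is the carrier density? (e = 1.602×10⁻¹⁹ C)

n ≈ 1.91×10²⁷ m⁻³

From V_H = IB/(n e t), n = IB/(V_H e t).
n = (1.78)(0.0912)/((1.96×10⁻⁶)(1.602×10⁻¹⁹)(2.71×10⁻⁴)) ≈ 1.91×10²⁷ m⁻³.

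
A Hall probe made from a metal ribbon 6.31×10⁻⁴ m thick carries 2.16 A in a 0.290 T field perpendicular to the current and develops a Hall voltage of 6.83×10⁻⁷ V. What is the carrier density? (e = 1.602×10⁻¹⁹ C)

From V_H = IB/(n e t), n = IB/(V_H e t).
n = (2.16)(0.290)/((6.83×10⁻⁷)(1.602×10⁻¹⁹)(6.31×10⁻⁴)) ≈ 9.07×10²⁷ m⁻³.

n ≈ 9.07×10²⁷ m⁻³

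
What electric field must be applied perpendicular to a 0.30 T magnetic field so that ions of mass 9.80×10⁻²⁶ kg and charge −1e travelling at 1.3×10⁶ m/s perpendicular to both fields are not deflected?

For straight-line motion qE = qvB, so E = vB.
E = 1.3×10⁶ × 0.30 = 3.9×10⁵ V/m.

E = 3.9×10⁵ V/m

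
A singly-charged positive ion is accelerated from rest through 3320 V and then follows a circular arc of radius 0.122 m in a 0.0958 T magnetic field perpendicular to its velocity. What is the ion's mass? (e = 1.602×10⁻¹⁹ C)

Combine |q|V = ½mv² and r = mv/(|q|B): eliminate v to get m = qB²r²/(2V).
m = (1.602×10⁻¹⁹)(0.0958)²(0.122)²/(2·3320) ≈ 3.30×10⁻²⁷ kg.

m ≈ 3.30×10⁻²⁷ kg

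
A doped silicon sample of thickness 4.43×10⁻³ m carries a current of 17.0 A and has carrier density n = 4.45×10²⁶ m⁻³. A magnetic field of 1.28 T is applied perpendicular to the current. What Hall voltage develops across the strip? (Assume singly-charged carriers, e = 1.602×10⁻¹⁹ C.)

V_H = IB/(n e t).
V_H = (17.0)(1.28)/((4.45×10²⁶)(1.602×10⁻¹⁹)(4.43×10⁻³)) ≈ 6.89×10⁻⁵ V.

V_H ≈ 6.89×10⁻⁵ V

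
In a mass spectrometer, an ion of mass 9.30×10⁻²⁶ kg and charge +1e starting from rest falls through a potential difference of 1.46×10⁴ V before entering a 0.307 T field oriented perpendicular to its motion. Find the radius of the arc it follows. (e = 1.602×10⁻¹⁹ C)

Acceleration: |q|V = ½mv² ⇒ v = √(2|q|V/m) = √(2·1.602×10⁻¹⁹·1.46×10⁴/9.30×10⁻²⁶) ≈ 2.243×10⁵ m/s.
In the field: r = mv/(|q|B) = (9.30×10⁻²⁶)(2.243×10⁵)/((1.602×10⁻¹⁹)(0.307)) ≈ 0.424 m.

r ≈ 0.424 m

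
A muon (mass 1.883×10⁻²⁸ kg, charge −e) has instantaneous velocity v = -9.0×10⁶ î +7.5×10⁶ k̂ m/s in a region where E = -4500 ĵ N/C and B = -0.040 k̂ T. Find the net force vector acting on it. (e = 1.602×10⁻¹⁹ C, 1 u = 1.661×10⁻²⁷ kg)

v×B = (0, -3.60×10⁵, 0) N/C.
E + v×B = (0, -3.64×10⁵, 0) N/C.
F = q(E + v×B) = (−1.602×10⁻¹⁹ C)·(0, -3.64×10⁵, 0) = (0, 5.84×10⁻¹⁴, 0) N.

F ≈ (0, 5.84×10⁻¹⁴, 0) N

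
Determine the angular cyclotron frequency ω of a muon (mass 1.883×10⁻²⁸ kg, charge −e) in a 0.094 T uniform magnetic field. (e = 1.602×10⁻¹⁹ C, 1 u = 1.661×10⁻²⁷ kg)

ω = |q|B/m.
ω = (1.602×10⁻¹⁹)(0.094)/1.883×10⁻²⁸ ≈ 8.0×10⁷ rad/s.

ω ≈ 8.0×10⁷ rad/s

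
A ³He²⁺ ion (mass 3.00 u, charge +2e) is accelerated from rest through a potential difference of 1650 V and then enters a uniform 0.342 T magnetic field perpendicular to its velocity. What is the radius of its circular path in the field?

r ≈ 0.0209 m

Acceleration: |q|V = ½mv² ⇒ v = √(2|q|V/m) = √(2·3.204×10⁻¹⁹·1650/4.983×10⁻²⁷) ≈ 4.606×10⁵ m/s.
In the field: r = mv/(|q|B) = (4.983×10⁻²⁷)(4.606×10⁵)/((3.204×10⁻¹⁹)(0.342)) ≈ 0.0209 m.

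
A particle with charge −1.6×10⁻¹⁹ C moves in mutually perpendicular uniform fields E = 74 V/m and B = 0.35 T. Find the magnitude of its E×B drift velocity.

v_d ≈ 210 m/s

The steady drift has the magnetic force balancing the electric force, so v_d = E/B.
v_d = 74/0.35 = 210 m/s.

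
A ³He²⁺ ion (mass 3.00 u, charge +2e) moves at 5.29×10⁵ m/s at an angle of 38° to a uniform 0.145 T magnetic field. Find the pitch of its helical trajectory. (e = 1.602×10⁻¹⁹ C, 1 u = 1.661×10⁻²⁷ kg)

v∥ = v cosθ = 5.29×10⁵·cos38° ≈ 4.169×10⁵ m/s.
T = 2πm/(|q|B) = 2π(4.983×10⁻²⁷)/((3.204×10⁻¹⁹)(0.145)) ≈ 6.739×10⁻⁷ s.
pitch = v∥ T = (4.169×10⁵)(6.739×10⁻⁷) ≈ 0.281 m.

p ≈ 0.281 m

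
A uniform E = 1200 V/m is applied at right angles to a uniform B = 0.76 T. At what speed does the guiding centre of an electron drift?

The E×B drift speed is v_d = E/B.
v_d = 1200/0.76 = 1600 m/s.

v_d ≈ 1600 m/s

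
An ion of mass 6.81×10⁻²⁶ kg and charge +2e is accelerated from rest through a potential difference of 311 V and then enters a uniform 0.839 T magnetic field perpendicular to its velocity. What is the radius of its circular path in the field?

r ≈ 0.0137 m

Acceleration: |q|V = ½mv² ⇒ v = √(2|q|V/m) = √(2·3.204×10⁻¹⁹·311/6.81×10⁻²⁶) ≈ 5.410×10⁴ m/s.
In the field: r = mv/(|q|B) = (6.81×10⁻²⁶)(5.410×10⁴)/((3.204×10⁻¹⁹)(0.839)) ≈ 0.0137 m.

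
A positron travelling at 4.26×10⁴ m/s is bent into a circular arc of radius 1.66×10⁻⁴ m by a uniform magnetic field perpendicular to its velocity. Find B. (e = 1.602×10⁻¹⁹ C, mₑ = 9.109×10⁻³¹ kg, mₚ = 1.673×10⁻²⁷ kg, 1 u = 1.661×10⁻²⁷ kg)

B ≈ 1.46×10⁻³ T

From |q|vB = mv²/r, B = mv/(|q|r).
B = (9.109×10⁻³¹)(4.26×10⁴)/((1.602×10⁻¹⁹)(1.66×10⁻⁴)) ≈ 1.46×10⁻³ T.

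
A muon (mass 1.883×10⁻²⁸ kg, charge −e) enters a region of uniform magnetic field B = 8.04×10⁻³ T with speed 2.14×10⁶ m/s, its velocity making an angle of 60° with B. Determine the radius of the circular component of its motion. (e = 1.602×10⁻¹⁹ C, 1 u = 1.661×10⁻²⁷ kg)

r ≈ 0.271 m

v⊥ = v sinθ = 2.14×10⁶·sin60° ≈ 1.853×10⁶ m/s.
r = m v⊥/(|q|B) = (1.883×10⁻²⁸)(1.853×10⁶)/((1.602×10⁻¹⁹)(8.04×10⁻³)) ≈ 0.271 m.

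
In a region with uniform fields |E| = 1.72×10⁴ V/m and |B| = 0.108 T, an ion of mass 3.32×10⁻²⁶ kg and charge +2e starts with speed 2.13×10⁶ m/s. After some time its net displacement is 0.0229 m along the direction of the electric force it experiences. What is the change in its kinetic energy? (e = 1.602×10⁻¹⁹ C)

The magnetic force is always ⟂ v and does no work; only the electric force changes KE.
ΔKE = F_E · d = |q|E d = (3.204×10⁻¹⁹)(1.72×10⁴)(0.0229) ≈ 1.26×10⁻¹⁶ J.

ΔKE ≈ 1.26×10⁻¹⁶ J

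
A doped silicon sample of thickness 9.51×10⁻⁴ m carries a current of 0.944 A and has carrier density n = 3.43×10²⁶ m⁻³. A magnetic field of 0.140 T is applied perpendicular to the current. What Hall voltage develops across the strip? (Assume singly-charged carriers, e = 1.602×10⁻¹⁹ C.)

V_H ≈ 2.53×10⁻⁶ V

V_H = IB/(n e t).
V_H = (0.944)(0.140)/((3.43×10²⁶)(1.602×10⁻¹⁹)(9.51×10⁻⁴)) ≈ 2.53×10⁻⁶ V.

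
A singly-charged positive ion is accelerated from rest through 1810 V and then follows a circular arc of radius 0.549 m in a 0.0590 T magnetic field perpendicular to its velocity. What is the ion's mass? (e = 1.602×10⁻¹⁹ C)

m ≈ 4.64×10⁻²⁶ kg

Combine |q|V = ½mv² and r = mv/(|q|B): eliminate v to get m = qB²r²/(2V).
m = (1.602×10⁻¹⁹)(0.0590)²(0.549)²/(2·1810) ≈ 4.64×10⁻²⁶ kg.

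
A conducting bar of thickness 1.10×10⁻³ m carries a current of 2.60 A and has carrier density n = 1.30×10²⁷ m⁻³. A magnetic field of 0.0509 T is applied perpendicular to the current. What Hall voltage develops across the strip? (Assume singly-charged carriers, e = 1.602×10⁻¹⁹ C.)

V_H = IB/(n e t).
V_H = (2.60)(0.0509)/((1.30×10²⁷)(1.602×10⁻¹⁹)(1.10×10⁻³)) ≈ 5.78×10⁻⁷ V.

V_H ≈ 5.78×10⁻⁷ V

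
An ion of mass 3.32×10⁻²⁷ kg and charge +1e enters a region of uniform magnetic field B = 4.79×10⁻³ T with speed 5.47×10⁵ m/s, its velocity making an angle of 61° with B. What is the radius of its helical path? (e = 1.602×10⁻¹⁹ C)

v⊥ = v sinθ = 5.47×10⁵·sin61° ≈ 4.784×10⁵ m/s.
r = m v⊥/(|q|B) = (3.32×10⁻²⁷)(4.784×10⁵)/((1.602×10⁻¹⁹)(4.79×10⁻³)) ≈ 2.07 m.

r ≈ 2.07 m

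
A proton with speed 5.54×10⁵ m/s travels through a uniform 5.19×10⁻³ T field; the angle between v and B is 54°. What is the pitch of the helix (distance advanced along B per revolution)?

v∥ = v cosθ = 5.54×10⁵·cos54° ≈ 3.256×10⁵ m/s.
T = 2πm/(|q|B) = 2π(1.673×10⁻²⁷)/((1.602×10⁻¹⁹)(5.19×10⁻³)) ≈ 1.264×10⁻⁵ s.
pitch = v∥ T = (3.256×10⁵)(1.264×10⁻⁵) ≈ 4.12 m.

p ≈ 4.12 m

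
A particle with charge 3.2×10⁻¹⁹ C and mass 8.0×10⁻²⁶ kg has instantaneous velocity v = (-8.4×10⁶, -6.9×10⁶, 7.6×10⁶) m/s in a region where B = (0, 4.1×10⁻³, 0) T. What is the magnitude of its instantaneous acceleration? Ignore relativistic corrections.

v×B = (-3.12×10⁴, 0, -3.44×10⁴) N/C.
F = q v×B = (3.2×10⁻¹⁹ C)·(-3.12×10⁴, 0, -3.44×10⁴) = (-9.97×10⁻¹⁵, 0, -1.10×10⁻¹⁴) N.
|a| = |F|/m = 1.486×10⁻¹⁴/8.0×10⁻²⁶ ≈ 1.86×10¹¹ m/s².

|a| ≈ 1.86×10¹¹ m/s²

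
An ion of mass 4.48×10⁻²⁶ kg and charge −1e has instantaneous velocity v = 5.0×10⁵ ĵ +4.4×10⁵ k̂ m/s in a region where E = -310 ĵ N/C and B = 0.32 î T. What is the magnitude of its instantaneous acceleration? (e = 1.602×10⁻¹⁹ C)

v×B = (0, 1.41×10⁵, -1.60×10⁵) N/C.
E + v×B = (0, 1.40×10⁵, -1.60×10⁵) N/C.
F = q(E + v×B) = (−1.602×10⁻¹⁹ C)·(0, 1.40×10⁵, -1.60×10⁵) = (0, -2.25×10⁻¹⁴, 2.56×10⁻¹⁴) N.
|a| = |F|/m = 3.411×10⁻¹⁴/4.48×10⁻²⁶ ≈ 7.61×10¹¹ m/s².

|a| ≈ 7.61×10¹¹ m/s²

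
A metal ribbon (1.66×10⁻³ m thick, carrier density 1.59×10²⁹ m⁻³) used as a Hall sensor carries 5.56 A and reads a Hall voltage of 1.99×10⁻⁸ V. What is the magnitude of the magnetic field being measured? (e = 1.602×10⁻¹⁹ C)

B ≈ 0.151 T

From V_H = IB/(n e t), B = V_H n e t / I.
B = (1.99×10⁻⁸)(1.59×10²⁹)(1.602×10⁻¹⁹)(1.66×10⁻³)/5.56 ≈ 0.151 T.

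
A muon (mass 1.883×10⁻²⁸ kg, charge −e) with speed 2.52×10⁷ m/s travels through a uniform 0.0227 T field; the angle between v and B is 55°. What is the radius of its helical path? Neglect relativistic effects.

v⊥ = v sinθ = 2.52×10⁷·sin55° ≈ 2.064×10⁷ m/s.
r = m v⊥/(|q|B) = (1.883×10⁻²⁸)(2.064×10⁷)/((1.602×10⁻¹⁹)(0.0227)) ≈ 1.07 m.

r ≈ 1.07 m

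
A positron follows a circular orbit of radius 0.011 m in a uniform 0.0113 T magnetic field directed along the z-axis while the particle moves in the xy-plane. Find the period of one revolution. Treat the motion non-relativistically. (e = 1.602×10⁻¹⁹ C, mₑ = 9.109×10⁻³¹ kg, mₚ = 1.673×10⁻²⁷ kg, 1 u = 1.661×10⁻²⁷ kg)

T ≈ 3.16×10⁻⁹ s

The cyclotron period depends only on m, q, B: T = 2πm/(|q|B).
T = 2π(9.109×10⁻³¹)/((1.602×10⁻¹⁹)(0.0113)) ≈ 3.16×10⁻⁹ s.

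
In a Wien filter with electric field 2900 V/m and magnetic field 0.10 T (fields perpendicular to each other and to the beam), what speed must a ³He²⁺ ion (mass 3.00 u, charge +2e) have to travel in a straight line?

v = 2.9×10⁴ m/s

Zero net Lorentz force requires |qE| = |q v×B|, i.e. E = vB.
v = E/B = 2900/0.10 = 2.9×10⁴ m/s.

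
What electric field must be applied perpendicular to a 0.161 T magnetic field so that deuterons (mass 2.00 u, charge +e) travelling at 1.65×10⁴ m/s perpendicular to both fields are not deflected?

For straight-line motion qE = qvB, so E = vB.
E = 1.65×10⁴ × 0.161 = 2660 V/m.

E = 2660 V/m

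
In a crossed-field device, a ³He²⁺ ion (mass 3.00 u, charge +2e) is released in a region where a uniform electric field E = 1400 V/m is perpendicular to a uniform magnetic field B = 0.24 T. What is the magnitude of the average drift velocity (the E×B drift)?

In crossed fields the guiding centre drifts at v_d = |E×B|/B² = E/B, independent of charge and mass.
v_d = 1400/0.24 = 5800 m/s.

v_d ≈ 5800 m/s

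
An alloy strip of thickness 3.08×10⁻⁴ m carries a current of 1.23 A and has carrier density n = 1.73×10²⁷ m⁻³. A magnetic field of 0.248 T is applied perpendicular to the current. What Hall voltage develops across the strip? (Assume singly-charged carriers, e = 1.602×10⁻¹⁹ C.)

V_H ≈ 3.57×10⁻⁶ V

V_H = IB/(n e t).
V_H = (1.23)(0.248)/((1.73×10²⁷)(1.602×10⁻¹⁹)(3.08×10⁻⁴)) ≈ 3.57×10⁻⁶ V.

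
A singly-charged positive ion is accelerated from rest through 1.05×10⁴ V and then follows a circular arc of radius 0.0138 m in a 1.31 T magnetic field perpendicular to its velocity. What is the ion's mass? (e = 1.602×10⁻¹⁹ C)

m ≈ 2.49×10⁻²⁷ kg

Combine |q|V = ½mv² and r = mv/(|q|B): eliminate v to get m = qB²r²/(2V).
m = (1.602×10⁻¹⁹)(1.31)²(0.0138)²/(2·1.05×10⁴) ≈ 2.49×10⁻²⁷ kg.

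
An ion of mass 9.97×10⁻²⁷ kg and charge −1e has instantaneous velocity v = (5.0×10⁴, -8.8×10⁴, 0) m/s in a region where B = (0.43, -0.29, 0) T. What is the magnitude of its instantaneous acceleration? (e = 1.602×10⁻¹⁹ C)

v×B = (0, 0, 2.33×10⁴) N/C.
F = q v×B = (−1.602×10⁻¹⁹ C)·(0, 0, 2.33×10⁴) = (0, 0, -3.74×10⁻¹⁵) N.
|a| = |F|/m = 3.739×10⁻¹⁵/9.97×10⁻²⁷ ≈ 3.75×10¹¹ m/s².

|a| ≈ 3.75×10¹¹ m/s²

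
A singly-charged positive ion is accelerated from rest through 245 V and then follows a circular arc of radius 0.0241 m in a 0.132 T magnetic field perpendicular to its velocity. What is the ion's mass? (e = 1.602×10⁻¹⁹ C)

m ≈ 3.31×10⁻²⁷ kg

Combine |q|V = ½mv² and r = mv/(|q|B): eliminate v to get m = qB²r²/(2V).
m = (1.602×10⁻¹⁹)(0.132)²(0.0241)²/(2·245) ≈ 3.31×10⁻²⁷ kg.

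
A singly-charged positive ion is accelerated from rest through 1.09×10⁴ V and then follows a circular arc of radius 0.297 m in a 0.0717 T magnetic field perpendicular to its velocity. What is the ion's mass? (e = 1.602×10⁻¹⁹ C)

Combine |q|V = ½mv² and r = mv/(|q|B): eliminate v to get m = qB²r²/(2V).
m = (1.602×10⁻¹⁹)(0.0717)²(0.297)²/(2·1.09×10⁴) ≈ 3.33×10⁻²⁷ kg.

m ≈ 3.33×10⁻²⁷ kg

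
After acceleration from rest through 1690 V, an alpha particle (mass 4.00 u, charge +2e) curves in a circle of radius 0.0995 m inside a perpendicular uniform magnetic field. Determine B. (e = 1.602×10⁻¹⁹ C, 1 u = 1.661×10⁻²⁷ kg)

B ≈ 0.0841 T

v = √(2|q|V/m) = √(2·3.204×10⁻¹⁹·1690/6.644×10⁻²⁷) ≈ 4.037×10⁵ m/s.
B = mv/(|q|r) = (6.644×10⁻²⁷)(4.037×10⁵)/((3.204×10⁻¹⁹)(0.0995)) ≈ 0.0841 T.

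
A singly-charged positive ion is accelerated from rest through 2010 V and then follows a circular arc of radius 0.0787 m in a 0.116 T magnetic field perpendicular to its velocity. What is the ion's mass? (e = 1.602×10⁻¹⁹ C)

m ≈ 3.32×10⁻²⁷ kg

Combine |q|V = ½mv² and r = mv/(|q|B): eliminate v to get m = qB²r²/(2V).
m = (1.602×10⁻¹⁹)(0.116)²(0.0787)²/(2·2010) ≈ 3.32×10⁻²⁷ kg.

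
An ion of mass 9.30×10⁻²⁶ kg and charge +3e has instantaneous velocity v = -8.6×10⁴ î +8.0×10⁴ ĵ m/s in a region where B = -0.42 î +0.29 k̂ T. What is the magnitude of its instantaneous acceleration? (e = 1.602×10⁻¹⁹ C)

|a| ≈ 2.47×10¹¹ m/s²

v×B = (2.32×10⁴, 2.49×10⁴, 3.36×10⁴) N/C.
F = q v×B = (4.806×10⁻¹⁹ C)·(2.32×10⁴, 2.49×10⁴, 3.36×10⁴) = (1.11×10⁻¹⁴, 1.20×10⁻¹⁴, 1.61×10⁻¹⁴) N.
|a| = |F|/m = 2.299×10⁻¹⁴/9.30×10⁻²⁶ ≈ 2.47×10¹¹ m/s².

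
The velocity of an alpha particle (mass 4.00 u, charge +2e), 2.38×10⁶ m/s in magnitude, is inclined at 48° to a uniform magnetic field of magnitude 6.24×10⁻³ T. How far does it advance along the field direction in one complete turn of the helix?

p ≈ 33.3 m

v∥ = v cosθ = 2.38×10⁶·cos48° ≈ 1.593×10⁶ m/s.
T = 2πm/(|q|B) = 2π(6.644×10⁻²⁷)/((3.204×10⁻¹⁹)(6.24×10⁻³)) ≈ 2.088×10⁻⁵ s.
pitch = v∥ T = (1.593×10⁶)(2.088×10⁻⁵) ≈ 33.3 m.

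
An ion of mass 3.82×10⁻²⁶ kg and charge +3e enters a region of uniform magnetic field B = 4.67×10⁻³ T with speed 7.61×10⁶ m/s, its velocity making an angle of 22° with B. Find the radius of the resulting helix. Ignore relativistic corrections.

r ≈ 48.5 m

v⊥ = v sinθ = 7.61×10⁶·sin22° ≈ 2.851×10⁶ m/s.
r = m v⊥/(|q|B) = (3.82×10⁻²⁶)(2.851×10⁶)/((4.806×10⁻¹⁹)(4.67×10⁻³)) ≈ 48.5 m.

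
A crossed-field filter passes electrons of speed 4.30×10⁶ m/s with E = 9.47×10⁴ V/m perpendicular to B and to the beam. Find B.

Balance of forces in the selector: qE = qvB ⇒ B = E/v.
B = 9.47×10⁴/4.30×10⁶ = 0.0220 T.

B = 0.0220 T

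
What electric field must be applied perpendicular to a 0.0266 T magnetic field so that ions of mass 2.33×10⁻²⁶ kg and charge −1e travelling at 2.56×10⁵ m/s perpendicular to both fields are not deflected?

E = 6810 V/m

For straight-line motion qE = qvB, so E = vB.
E = 2.56×10⁵ × 0.0266 = 6810 V/m.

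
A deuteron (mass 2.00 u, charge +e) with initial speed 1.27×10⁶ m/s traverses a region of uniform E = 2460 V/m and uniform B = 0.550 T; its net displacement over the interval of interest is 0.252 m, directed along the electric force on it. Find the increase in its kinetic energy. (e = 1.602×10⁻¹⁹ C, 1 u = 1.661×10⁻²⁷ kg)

The magnetic force is always ⟂ v and does no work; only the electric force changes KE.
ΔKE = F_E · d = |q|E d = (1.602×10⁻¹⁹)(2460)(0.252) ≈ 9.93×10⁻¹⁷ J.

ΔKE ≈ 9.93×10⁻¹⁷ J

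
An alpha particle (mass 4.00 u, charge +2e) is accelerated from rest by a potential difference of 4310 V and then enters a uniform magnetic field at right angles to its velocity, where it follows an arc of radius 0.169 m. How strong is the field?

v = √(2|q|V/m) = √(2·3.204×10⁻¹⁹·4310/6.644×10⁻²⁷) ≈ 6.447×10⁵ m/s.
B = mv/(|q|r) = (6.644×10⁻²⁷)(6.447×10⁵)/((3.204×10⁻¹⁹)(0.169)) ≈ 0.0791 T.

B ≈ 0.0791 T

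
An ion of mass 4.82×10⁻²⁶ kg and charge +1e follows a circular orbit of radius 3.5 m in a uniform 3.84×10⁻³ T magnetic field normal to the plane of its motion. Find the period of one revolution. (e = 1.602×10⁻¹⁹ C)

The cyclotron period depends only on m, q, B: T = 2πm/(|q|B).
T = 2π(4.82×10⁻²⁶)/((1.602×10⁻¹⁹)(3.84×10⁻³)) ≈ 4.92×10⁻⁴ s.

T ≈ 4.92×10⁻⁴ s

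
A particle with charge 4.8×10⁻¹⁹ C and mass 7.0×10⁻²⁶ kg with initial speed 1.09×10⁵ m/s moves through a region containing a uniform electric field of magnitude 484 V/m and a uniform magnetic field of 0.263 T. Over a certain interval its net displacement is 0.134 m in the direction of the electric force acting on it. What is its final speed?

B does no work; ΔKE = |q|E d.
½mv_f² = ½mv₀² + |q|Ed = ½(7.0×10⁻²⁶)(1.09×10⁵)² + (4.8×10⁻¹⁹)(484)(0.134) ≈ 4.158×10⁻¹⁶ J + 3.113×10⁻¹⁷ J ≈ 4.470×10⁻¹⁶ J.
v_f = √(2·4.470×10⁻¹⁶/7.0×10⁻²⁶) ≈ 1.13×10⁵ m/s.

v_f ≈ 1.13×10⁵ m/s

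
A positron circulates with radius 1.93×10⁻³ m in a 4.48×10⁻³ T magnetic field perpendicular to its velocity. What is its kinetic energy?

v = |q|Br/m, then KE = ½mv² = (qBr)²/(2m).
v = (1.602×10⁻¹⁹)(4.48×10⁻³)(1.93×10⁻³)/9.109×10⁻³¹ ≈ 1.521×10⁶ m/s.
KE = ½(9.109×10⁻³¹)(1.521×10⁶)² ≈ 1.05×10⁻¹⁸ J = 6.57 eV.

KE ≈ 6.57 eV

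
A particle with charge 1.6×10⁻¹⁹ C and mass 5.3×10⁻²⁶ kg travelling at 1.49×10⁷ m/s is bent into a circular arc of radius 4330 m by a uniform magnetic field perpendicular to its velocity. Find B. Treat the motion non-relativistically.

From |q|vB = mv²/r, B = mv/(|q|r).
B = (5.3×10⁻²⁶)(1.49×10⁷)/((1.6×10⁻¹⁹)(4330)) ≈ 1.14×10⁻³ T.

B ≈ 1.14×10⁻³ T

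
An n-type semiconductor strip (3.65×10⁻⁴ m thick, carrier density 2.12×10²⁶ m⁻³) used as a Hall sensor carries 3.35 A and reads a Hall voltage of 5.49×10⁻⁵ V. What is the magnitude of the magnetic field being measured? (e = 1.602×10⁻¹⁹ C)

B ≈ 0.203 T

From V_H = IB/(n e t), B = V_H n e t / I.
B = (5.49×10⁻⁵)(2.12×10²⁶)(1.602×10⁻¹⁹)(3.65×10⁻⁴)/3.35 ≈ 0.203 T.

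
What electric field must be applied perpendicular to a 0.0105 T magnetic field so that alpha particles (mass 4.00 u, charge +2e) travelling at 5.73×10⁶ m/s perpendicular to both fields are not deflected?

For straight-line motion qE = qvB, so E = vB.
E = 5.73×10⁶ × 0.0105 = 6.02×10⁴ V/m.

E = 6.02×10⁴ V/m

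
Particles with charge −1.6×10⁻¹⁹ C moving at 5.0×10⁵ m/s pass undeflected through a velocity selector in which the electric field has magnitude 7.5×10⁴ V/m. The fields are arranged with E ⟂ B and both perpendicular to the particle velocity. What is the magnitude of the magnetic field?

B = 0.15 T

Balance of forces in the selector: qE = qvB ⇒ B = E/v.
B = 7.5×10⁴/5.0×10⁵ = 0.15 T.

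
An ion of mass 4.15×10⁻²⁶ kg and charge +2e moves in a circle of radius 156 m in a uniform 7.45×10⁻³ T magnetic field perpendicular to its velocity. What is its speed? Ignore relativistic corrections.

v ≈ 8.97×10⁶ m/s

From |q|vB = mv²/r, v = |q|Br/m.
v = (3.204×10⁻¹⁹)(7.45×10⁻³)(156)/4.15×10⁻²⁶ ≈ 8.97×10⁶ m/s.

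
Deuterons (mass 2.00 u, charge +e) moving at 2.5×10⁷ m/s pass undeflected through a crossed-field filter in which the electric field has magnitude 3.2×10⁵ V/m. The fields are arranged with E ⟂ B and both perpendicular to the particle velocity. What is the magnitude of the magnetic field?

B = 0.013 T

Balance of forces in the selector: qE = qvB ⇒ B = E/v.
B = 3.2×10⁵/2.5×10⁷ = 0.013 T.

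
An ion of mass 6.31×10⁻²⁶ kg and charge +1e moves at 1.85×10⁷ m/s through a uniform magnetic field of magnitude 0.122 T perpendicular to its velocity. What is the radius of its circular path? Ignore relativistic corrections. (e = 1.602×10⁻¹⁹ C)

r ≈ 59.7 m

The magnetic force provides the centripetal force: |q|vB = mv²/r.
r = mv/(|q|B) = (6.31×10⁻²⁶)(1.85×10⁷)/((1.602×10⁻¹⁹)(0.122)) ≈ 59.7 m.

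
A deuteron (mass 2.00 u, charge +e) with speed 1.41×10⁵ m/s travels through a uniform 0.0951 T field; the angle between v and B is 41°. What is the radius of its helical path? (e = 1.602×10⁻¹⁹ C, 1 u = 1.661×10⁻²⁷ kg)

v⊥ = v sinθ = 1.41×10⁵·sin41° ≈ 9.250×10⁴ m/s.
r = m v⊥/(|q|B) = (3.322×10⁻²⁷)(9.250×10⁴)/((1.602×10⁻¹⁹)(0.0951)) ≈ 0.0202 m.

r ≈ 0.0202 m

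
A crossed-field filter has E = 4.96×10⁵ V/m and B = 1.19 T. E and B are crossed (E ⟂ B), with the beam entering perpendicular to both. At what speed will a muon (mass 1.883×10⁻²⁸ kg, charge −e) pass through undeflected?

Zero net Lorentz force requires |qE| = |q v×B|, i.e. E = vB.
v = E/B = 4.96×10⁵/1.19 = 4.17×10⁵ m/s.

v = 4.17×10⁵ m/s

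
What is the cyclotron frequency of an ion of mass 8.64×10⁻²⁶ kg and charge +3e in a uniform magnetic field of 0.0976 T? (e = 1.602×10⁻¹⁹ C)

f = |q|B/(2πm).
f = (4.806×10⁻¹⁹)(0.0976)/(2π·8.64×10⁻²⁶) ≈ 8.64×10⁴ Hz.

f ≈ 8.64×10⁴ Hz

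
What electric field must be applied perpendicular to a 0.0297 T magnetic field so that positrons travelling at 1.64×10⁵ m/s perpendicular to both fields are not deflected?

For straight-line motion qE = qvB, so E = vB.
E = 1.64×10⁵ × 0.0297 = 4870 V/m.

E = 4870 V/m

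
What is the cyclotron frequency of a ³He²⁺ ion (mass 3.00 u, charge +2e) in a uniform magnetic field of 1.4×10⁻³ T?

f = |q|B/(2πm).
f = (3.204×10⁻¹⁹)(1.4×10⁻³)/(2π·4.983×10⁻²⁷) ≈ 1.4×10⁴ Hz.

f ≈ 1.4×10⁴ Hz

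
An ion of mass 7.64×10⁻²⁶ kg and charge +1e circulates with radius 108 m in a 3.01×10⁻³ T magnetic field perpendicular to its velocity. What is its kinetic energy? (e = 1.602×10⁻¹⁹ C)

KE ≈ 1.11×10⁵ eV

v = |q|Br/m, then KE = ½mv² = (qBr)²/(2m).
v = (1.602×10⁻¹⁹)(3.01×10⁻³)(108)/7.64×10⁻²⁶ ≈ 6.816×10⁵ m/s.
KE = ½(7.64×10⁻²⁶)(6.816×10⁵)² ≈ 1.77×10⁻¹⁴ J = 1.11×10⁵ eV.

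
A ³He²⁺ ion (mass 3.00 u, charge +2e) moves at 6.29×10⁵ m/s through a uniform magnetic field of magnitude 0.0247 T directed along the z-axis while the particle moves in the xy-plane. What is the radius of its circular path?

The magnetic force provides the centripetal force: |q|vB = mv²/r.
r = mv/(|q|B) = (4.983×10⁻²⁷)(6.29×10⁵)/((3.204×10⁻¹⁹)(0.0247)) ≈ 0.396 m.

r ≈ 0.396 m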